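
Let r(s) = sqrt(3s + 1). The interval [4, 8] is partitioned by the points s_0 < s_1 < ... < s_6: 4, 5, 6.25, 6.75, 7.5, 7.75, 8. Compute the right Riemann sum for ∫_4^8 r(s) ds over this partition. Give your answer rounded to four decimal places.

17.9769

Subinterval widths: 1, 1.25, 0.5, 0.75, 0.25, 0.25.
Right endpoints: 5, 6.25, 6.75, 7.5, 7.75, 8.
r(5) ≈ 4.0000, r(6.25) ≈ 4.4441, r(6.75) ≈ 4.6098, r(7.5) ≈ 4.8477, r(7.75) ≈ 4.9244, r(8) ≈ 5.0000.
Sum = Σ Δs_i · r(s_i).
Sum ≈ 17.9769.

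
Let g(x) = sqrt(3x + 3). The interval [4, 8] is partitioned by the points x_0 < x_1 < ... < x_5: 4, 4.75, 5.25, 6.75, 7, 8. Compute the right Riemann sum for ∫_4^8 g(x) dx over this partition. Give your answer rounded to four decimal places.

Subinterval widths: 0.75, 0.5, 1.5, 0.25, 1.
Right endpoints: 4.75, 5.25, 6.75, 7, 8.
g(4.75) ≈ 4.1533, g(5.25) ≈ 4.3301, g(6.75) ≈ 4.8218, g(7) ≈ 4.8990, g(8) ≈ 5.1962.
Sum = Σ Δx_i · g(x_i).
Sum ≈ 18.9337.

18.9337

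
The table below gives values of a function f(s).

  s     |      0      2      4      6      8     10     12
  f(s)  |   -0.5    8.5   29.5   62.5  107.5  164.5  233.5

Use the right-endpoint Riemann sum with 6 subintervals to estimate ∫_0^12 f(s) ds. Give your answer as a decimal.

Δs = 2.
Sum = 2·[8.5 + 29.5 + 62.5 + 107.5 + 164.5 + 233.5] = 1212.

1212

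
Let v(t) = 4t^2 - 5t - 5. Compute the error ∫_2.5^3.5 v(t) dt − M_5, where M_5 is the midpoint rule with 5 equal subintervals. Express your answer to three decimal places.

Exact integral: ∫_2.5^3.5 v(t) dt ≈ 16.33333.
M_5 = 16.32.
Error ≈ 16.33333 − 16.32 ≈ 0.013.

0.013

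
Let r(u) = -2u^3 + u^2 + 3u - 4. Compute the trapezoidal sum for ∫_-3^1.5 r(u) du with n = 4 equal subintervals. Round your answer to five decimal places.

Δu = (1.5 − (-3))/4 = 1.125.
r(-3) = 50, r(-1.875) = 7.07421875, r(-0.75) = -4.84375, r(0.375) = -2.83984375, r(1.5) = -4.
T_4 = (Δu/2)·[r(u_0) + 2r(u_1) + 2r(u_2) + 2r(u_3) + r(u_4)].
Sum ≈ 25.18945.

25.18945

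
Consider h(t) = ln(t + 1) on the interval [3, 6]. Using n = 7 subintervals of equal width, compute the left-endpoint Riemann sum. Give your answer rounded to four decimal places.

4.9546

Δt = (6 − 3)/7 = 3/7.
Left endpoints: 3, 24/7, 27/7, 30/7, 33/7, 36/7, 39/7.
h(3) ≈ 1.3863, h(24/7) ≈ 1.4881, h(27/7) ≈ 1.5805, h(30/7) ≈ 1.6650, h(33/7) ≈ 1.7430, h(36/7) ≈ 1.8153, h(39/7) ≈ 1.8827.
Sum = Δt · [h(3) + h(24/7) + h(27/7) + ...].
Sum ≈ 4.9546.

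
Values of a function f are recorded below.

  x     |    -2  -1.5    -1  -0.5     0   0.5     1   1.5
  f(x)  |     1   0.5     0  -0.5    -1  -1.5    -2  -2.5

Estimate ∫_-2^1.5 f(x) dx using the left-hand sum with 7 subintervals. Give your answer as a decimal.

Δx = 0.5.
Sum = 0.5·[1 + 0.5 + 0 + (-0.5) + (-1) + (-1.5) + (-2)] = -1.75.

-1.75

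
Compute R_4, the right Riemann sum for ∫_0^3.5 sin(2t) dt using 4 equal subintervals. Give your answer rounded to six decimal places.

0.377348

Δt = (3.5 − 0)/4 = 0.875.
Right endpoints: 0.875, 1.75, 2.625, 3.5.
f(0.875) ≈ 0.983986, f(1.75) ≈ -0.350783, f(2.625) ≈ -0.858934, f(3.5) ≈ 0.656987.
Sum = Δt · [f(0.875) + f(1.75) + f(2.625) + f(3.5)].
Sum ≈ 0.377348.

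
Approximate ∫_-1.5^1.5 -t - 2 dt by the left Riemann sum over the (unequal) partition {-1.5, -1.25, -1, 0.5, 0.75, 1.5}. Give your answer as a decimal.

-4.5

Subinterval widths: 0.25, 0.25, 1.5, 0.25, 0.75.
Left endpoints: -1.5, -1.25, -1, 0.5, 0.75.
f(-1.5) = -0.5, f(-1.25) = -0.75, f(-1) = -1, f(0.5) = -2.5, f(0.75) = -2.75.
Sum = Σ Δt_i · f(t_i).
Sum = -4.5.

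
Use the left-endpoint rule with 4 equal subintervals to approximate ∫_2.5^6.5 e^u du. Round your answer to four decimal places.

380.0070

Δu = (6.5 − 2.5)/4 = 1.
Left endpoints: 2.5, 3.5, 4.5, 5.5.
f(2.5) ≈ 12.1825, f(3.5) ≈ 33.1155, f(4.5) ≈ 90.0171, f(5.5) ≈ 244.6919.
Sum = Δu · [f(2.5) + f(3.5) + f(4.5) + f(5.5)].
Sum ≈ 380.0070.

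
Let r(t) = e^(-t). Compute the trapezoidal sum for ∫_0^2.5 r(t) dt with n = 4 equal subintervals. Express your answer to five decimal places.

0.94760

Δt = (2.5 − 0)/4 = 0.625.
r(0) ≈ 1.00000, r(0.625) ≈ 0.53526, r(1.25) ≈ 0.28650, r(1.875) ≈ 0.15335, r(2.5) ≈ 0.08208.
T_4 = (Δt/2)·[r(t_0) + 2r(t_1) + 2r(t_2) + 2r(t_3) + r(t_4)].
Sum ≈ 0.94760.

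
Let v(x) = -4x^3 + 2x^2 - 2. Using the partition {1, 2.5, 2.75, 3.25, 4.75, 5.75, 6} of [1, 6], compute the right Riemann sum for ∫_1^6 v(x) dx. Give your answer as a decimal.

-1627.765625

Subinterval widths: 1.5, 0.25, 0.5, 1.5, 1, 0.25.
Right endpoints: 2.5, 2.75, 3.25, 4.75, 5.75, 6.
v(2.5) = -52, v(2.75) = -70.0625, v(3.25) = -118.1875, v(4.75) = -385.5625, v(5.75) = -696.3125, v(6) = -794.
Sum = Σ Δx_i · v(x_i).
Sum = -1627.765625.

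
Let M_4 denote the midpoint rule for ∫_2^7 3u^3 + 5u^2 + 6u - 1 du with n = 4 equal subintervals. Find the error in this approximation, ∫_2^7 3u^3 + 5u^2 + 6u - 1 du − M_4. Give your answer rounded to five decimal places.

Exact integral: ∫_2^7 f(u) du ≈ 2477.0833333.
M_4 = 2447.4609375.
Error ≈ 2477.0833333 − 2447.4609375 ≈ 29.62240.

29.62240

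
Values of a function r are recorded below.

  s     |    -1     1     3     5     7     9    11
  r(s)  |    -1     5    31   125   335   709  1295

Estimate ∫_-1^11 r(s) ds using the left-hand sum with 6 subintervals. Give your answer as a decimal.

Δs = 2.
Sum = 2·[(-1) + 5 + 31 + 125 + 335 + 709] = 2408.

2408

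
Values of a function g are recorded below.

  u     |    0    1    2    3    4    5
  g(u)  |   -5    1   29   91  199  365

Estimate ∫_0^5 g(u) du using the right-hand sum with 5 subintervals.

685

Δu = 1.
Sum = 1·[1 + 29 + 91 + 199 + 365] = 685.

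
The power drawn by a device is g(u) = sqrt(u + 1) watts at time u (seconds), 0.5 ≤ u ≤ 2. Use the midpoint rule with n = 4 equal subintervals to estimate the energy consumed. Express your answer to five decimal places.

Δu = (2 − 0.5)/4 = 0.375.
Midpoints: 0.6875, 1.0625, 1.4375, 1.8125.
g(0.6875) ≈ 1.29904, g(1.0625) ≈ 1.43614, g(1.4375) ≈ 1.56125, g(1.8125) ≈ 1.67705.
Sum = Δu · [g(0.6875) + g(1.0625) + g(1.4375) + g(1.8125)].
Sum ≈ 2.24005.

2.24005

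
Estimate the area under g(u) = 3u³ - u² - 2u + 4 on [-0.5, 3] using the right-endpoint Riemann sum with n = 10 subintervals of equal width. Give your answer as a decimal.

69.12828125

Δu = (3 − (-0.5))/10 = 0.35.
Right endpoints: -0.15, 0.2, 0.55, 0.9, 1.25, 1.6, 1.95, 2.3, 2.65, 3.
g(-0.15) = 4.267375, g(0.2) = 3.584, g(0.55) = 3.096625, g(0.9) = 3.577, g(1.25) = 5.796875, g(1.6) = 10.528, g(1.95) = 18.542125, g(2.3) = 30.611, g(2.65) = 47.506375, g(3) = 70.
Sum = Δu · [g(-0.15) + g(0.2) + g(0.55) + ...].
Sum = 69.12828125.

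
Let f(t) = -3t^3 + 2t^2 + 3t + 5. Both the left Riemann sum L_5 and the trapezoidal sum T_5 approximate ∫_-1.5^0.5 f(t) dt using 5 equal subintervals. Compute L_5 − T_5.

L_5 = 15.13.
T_5 = 13.43.
L_5 − T_5 = 1.7.

1.7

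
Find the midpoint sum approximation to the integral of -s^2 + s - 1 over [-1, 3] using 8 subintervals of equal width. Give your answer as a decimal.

-9.25

Δs = (3 − (-1))/8 = 0.5.
Midpoints: -0.75, -0.25, 0.25, 0.75, 1.25, 1.75, 2.25, 2.75.
f(-0.75) = -2.3125, f(-0.25) = -1.3125, f(0.25) = -0.8125, f(0.75) = -0.8125, f(1.25) = -1.3125, f(1.75) = -2.3125, f(2.25) = -3.8125, f(2.75) = -5.8125.
Sum = Δs · [f(-0.75) + f(-0.25) + f(0.25) + ...].
Sum = -9.25.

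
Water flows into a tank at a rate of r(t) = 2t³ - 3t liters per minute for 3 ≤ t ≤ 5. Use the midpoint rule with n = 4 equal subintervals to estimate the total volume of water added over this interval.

Δt = (5 − 3)/4 = 0.5.
Midpoints: 3.25, 3.75, 4.25, 4.75.
r(3.25) = 58.90625, r(3.75) = 94.21875, r(4.25) = 140.78125, r(4.75) = 200.09375.
Sum = Δt · [r(3.25) + r(3.75) + r(4.25) + r(4.75)].
Sum = 247.

247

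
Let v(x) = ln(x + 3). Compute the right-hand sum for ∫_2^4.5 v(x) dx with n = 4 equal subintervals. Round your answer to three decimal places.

Δx = (4.5 − 2)/4 = 0.625.
Right endpoints: 2.625, 3.25, 3.875, 4.5.
v(2.625) ≈ 1.727, v(3.25) ≈ 1.833, v(3.875) ≈ 1.928, v(4.5) ≈ 2.015.
Sum = Δx · [v(2.625) + v(3.25) + v(3.875) + v(4.5)].
Sum ≈ 4.689.

4.689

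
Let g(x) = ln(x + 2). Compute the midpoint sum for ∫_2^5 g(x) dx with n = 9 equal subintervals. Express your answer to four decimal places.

Δx = (5 − 2)/9 = 1/3.
Midpoints: 13/6, 2.5, 17/6, 19/6, 3.5, 23/6, 25/6, 4.5, 29/6.
g(13/6) ≈ 1.4271, g(2.5) ≈ 1.5041, g(17/6) ≈ 1.5755, g(19/6) ≈ 1.6422, g(3.5) ≈ 1.7047, g(23/6) ≈ 1.7636, g(25/6) ≈ 1.8192, g(4.5) ≈ 1.8718, g(29/6) ≈ 1.9218.
Sum = Δx · [g(13/6) + g(2.5) + g(17/6) + ...].
Sum ≈ 5.0767.

5.0767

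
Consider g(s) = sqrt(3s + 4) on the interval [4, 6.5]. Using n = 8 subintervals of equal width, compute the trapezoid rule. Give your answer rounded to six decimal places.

11.092906

Δs = (6.5 − 4)/8 = 0.3125.
g(4) ≈ 4.000000, g(4.3125) ≈ 4.115519, g(4.625) ≈ 4.227884, g(4.9375) ≈ 4.337338, g(5.25) ≈ 4.444097, g(5.5625) ≈ 4.548351, g(5.875) ≈ 4.650269, g(6.1875) ≈ 4.750000, g(6.5) ≈ 4.847680.
T_8 = (Δs/2)·[g(s_0) + 2g(s_1) + ... + 2g(s_{7}) + g(s_8)].
Sum ≈ 11.092906.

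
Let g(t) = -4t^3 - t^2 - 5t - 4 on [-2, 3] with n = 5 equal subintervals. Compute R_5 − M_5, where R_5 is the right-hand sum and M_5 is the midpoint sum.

R_5 = -200.
M_5 = -106.25.
R_5 − M_5 = -93.75.

-93.75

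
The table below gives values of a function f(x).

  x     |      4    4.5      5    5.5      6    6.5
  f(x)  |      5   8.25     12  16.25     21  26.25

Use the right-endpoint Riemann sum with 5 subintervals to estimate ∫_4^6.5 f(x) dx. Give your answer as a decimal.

Δx = 0.5.
Sum = 0.5·[8.25 + 12 + 16.25 + 21 + 26.25] = 41.875.

41.875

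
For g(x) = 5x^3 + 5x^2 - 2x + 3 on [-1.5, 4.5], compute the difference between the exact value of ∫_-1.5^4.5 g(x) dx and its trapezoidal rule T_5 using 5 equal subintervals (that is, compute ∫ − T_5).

-39.6

Exact integral: ∫_-1.5^4.5 g(x) dx = 663.75.
T_5 = 703.35.
Error = 663.75 − 703.35 = -39.6.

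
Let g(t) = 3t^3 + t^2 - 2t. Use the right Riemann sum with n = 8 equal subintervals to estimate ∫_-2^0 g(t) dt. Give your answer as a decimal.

Δt = (0 − (-2))/8 = 0.25.
Right endpoints: -1.75, -1.5, -1.25, -1, -0.75, -0.5, -0.25, 0.
g(-1.75) = -9.515625, g(-1.5) = -4.875, g(-1.25) = -1.796875, g(-1) = 0, g(-0.75) = 0.796875, g(-0.5) = 0.875, g(-0.25) = 0.515625, g(0) = 0.
Sum = Δt · [g(-1.75) + g(-1.5) + g(-1.25) + ...].
Sum = -3.5.

-3.5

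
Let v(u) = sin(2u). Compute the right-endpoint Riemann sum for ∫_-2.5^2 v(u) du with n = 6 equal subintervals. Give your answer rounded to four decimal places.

Δu = (2 − (-2.5))/6 = 0.75.
Right endpoints: -1.75, -1, -0.25, 0.5, 1.25, 2.
v(-1.75) ≈ 0.3508, v(-1) ≈ -0.9093, v(-0.25) ≈ -0.4794, v(0.5) ≈ 0.8415, v(1.25) ≈ 0.5985, v(2) ≈ -0.7568.
Sum = Δu · [v(-1.75) + v(-1) + v(-0.25) + ...].
Sum ≈ -0.2661.

-0.2661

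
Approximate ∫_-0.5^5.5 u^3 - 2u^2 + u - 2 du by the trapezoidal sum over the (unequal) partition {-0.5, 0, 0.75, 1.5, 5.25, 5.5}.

Subinterval widths: 0.5, 0.75, 0.75, 3.75, 0.25.
f(-0.5) = -3.125, f(0) = -2, f(0.75) = -1.953125, f(1.5) = -1.625, f(5.25) = 92.828125, f(5.5) = 109.375.
On each subinterval the trapezoid contributes (Δu_i/2)·[f(u_{i-1}) + f(u_i)].
Sum = 192.17578125.

192.17578125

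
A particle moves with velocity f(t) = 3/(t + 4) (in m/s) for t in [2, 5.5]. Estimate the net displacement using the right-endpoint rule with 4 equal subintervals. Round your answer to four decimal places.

1.3012

Δt = (5.5 − 2)/4 = 0.875.
Right endpoints: 2.875, 3.75, 4.625, 5.5.
f(2.875) = 24/55, f(3.75) = 12/31, f(4.625) = 8/23, f(5.5) = 6/19.
Sum = Δt · [f(2.875) + f(3.75) + f(4.625) + f(5.5)].
Sum ≈ 1.3012.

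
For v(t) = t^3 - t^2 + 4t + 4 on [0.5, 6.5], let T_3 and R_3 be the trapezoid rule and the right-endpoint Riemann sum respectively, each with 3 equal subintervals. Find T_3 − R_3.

T_3 = 500.75.
R_3 = 757.25.
T_3 − R_3 = -256.5.

-256.5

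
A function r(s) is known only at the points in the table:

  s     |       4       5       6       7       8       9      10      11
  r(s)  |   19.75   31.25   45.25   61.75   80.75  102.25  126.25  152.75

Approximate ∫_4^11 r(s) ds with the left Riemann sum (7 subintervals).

467.25

Δs = 1.
Sum = 1·[19.75 + 31.25 + 45.25 + 61.75 + 80.75 + 102.25 + 126.25] = 467.25.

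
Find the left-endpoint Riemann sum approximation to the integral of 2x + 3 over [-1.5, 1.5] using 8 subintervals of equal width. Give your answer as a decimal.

7.875

Δx = (1.5 − (-1.5))/8 = 0.375.
Left endpoints: -1.5, -1.125, -0.75, -0.375, 0, 0.375, 0.75, 1.125.
f(-1.5) = 0, f(-1.125) = 0.75, f(-0.75) = 1.5, f(-0.375) = 2.25, f(0) = 3, f(0.375) = 3.75, f(0.75) = 4.5, f(1.125) = 5.25.
Sum = Δx · [f(-1.5) + f(-1.125) + f(-0.75) + ...].
Sum = 7.875.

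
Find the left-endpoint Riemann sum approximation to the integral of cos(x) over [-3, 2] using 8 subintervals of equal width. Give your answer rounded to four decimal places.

0.8367

Δx = (2 − (-3))/8 = 0.625.
Left endpoints: -3, -2.375, -1.75, -1.125, -0.5, 0.125, 0.75, 1.375.
f(-3) ≈ -0.9900, f(-2.375) ≈ -0.7203, f(-1.75) ≈ -0.1782, f(-1.125) ≈ 0.4312, f(-0.5) ≈ 0.8776, f(0.125) ≈ 0.9922, f(0.75) ≈ 0.7317, f(1.375) ≈ 0.1945.
Sum = Δx · [f(-3) + f(-2.375) + f(-1.75) + ...].
Sum ≈ 0.8367.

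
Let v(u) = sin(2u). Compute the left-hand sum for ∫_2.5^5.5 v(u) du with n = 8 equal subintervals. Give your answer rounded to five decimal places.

0.14071

Δu = (5.5 − 2.5)/8 = 0.375.
Left endpoints: 2.5, 2.875, 3.25, 3.625, 4, 4.375, 4.75, 5.125.
v(2.5) ≈ -0.95892, v(2.875) ≈ -0.50828, v(3.25) ≈ 0.21512, v(3.625) ≈ 0.82308, v(4) ≈ 0.98936, v(4.375) ≈ 0.62472, v(4.75) ≈ -0.07515, v(5.125) ≈ -0.73470.
Sum = Δu · [v(2.5) + v(2.875) + v(3.25) + ...].
Sum ≈ 0.14071.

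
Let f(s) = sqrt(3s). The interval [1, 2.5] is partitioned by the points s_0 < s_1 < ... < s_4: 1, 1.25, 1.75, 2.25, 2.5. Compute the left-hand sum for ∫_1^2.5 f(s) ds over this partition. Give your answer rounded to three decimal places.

Subinterval widths: 0.25, 0.5, 0.5, 0.25.
Left endpoints: 1, 1.25, 1.75, 2.25.
f(1) ≈ 1.732, f(1.25) ≈ 1.936, f(1.75) ≈ 2.291, f(2.25) ≈ 2.598.
Sum = Σ Δs_i · f(s_i).
Sum ≈ 3.196.

3.196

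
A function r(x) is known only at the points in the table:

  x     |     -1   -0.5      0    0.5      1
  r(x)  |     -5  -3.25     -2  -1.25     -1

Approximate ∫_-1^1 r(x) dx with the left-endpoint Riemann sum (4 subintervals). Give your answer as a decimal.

-5.75

Δx = 0.5.
Sum = 0.5·[(-5) + (-3.25) + (-2) + (-1.25)] = -5.75.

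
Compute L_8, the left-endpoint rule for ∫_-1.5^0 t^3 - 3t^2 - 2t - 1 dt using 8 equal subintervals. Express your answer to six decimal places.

Δt = (0 − (-1.5))/8 = 0.1875.
Left endpoints: -1.5, -1.3125, -1.125, -0.9375, -0.75, -0.5625, -0.375, -0.1875.
f(-1.5) = -8.125, f(-1.3125) = -23773/4096, f(-1.125) = -2033/512, f(-0.9375) = -10591/4096, f(-0.75) = -1.609375, f(-0.5625) = -4105/4096, f(-0.375) = -371/512, f(-0.1875) = -3019/4096.
Sum = Δt · [f(-1.5) + f(-1.3125) + f(-1.125) + ...].
Sum ≈ -4.604736.

-4.604736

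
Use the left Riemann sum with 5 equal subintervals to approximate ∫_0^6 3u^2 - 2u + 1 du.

132.72

Δu = (6 − 0)/5 = 1.2.
Left endpoints: 0, 1.2, 2.4, 3.6, 4.8.
f(0) = 1, f(1.2) = 2.92, f(2.4) = 13.48, f(3.6) = 32.68, f(4.8) = 60.52.
Sum = Δu · [f(0) + f(1.2) + f(2.4) + f(3.6) + f(4.8)].
Sum = 132.72.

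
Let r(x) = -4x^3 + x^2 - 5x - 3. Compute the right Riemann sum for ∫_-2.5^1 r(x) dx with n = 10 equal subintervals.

Δx = (1 − (-2.5))/10 = 0.35.
Right endpoints: -2.15, -1.8, -1.45, -1.1, -0.75, -0.4, -0.05, 0.3, 0.65, 1.
r(-2.15) = 52.126, r(-1.8) = 32.568, r(-1.45) = 18.547, r(-1.1) = 9.034, r(-0.75) = 3, r(-0.4) = -0.584, r(-0.05) = -2.747, r(0.3) = -4.518, r(0.65) = -6.926, r(1) = -11.
Sum = Δx · [r(-2.15) + r(-1.8) + r(-1.45) + ...].
Sum = 31.325.

31.325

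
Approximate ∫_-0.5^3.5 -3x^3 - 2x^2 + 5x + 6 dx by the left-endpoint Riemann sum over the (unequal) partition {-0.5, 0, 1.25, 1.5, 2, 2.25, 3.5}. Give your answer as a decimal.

Subinterval widths: 0.5, 1.25, 0.25, 0.5, 0.25, 1.25.
Left endpoints: -0.5, 0, 1.25, 1.5, 2, 2.25.
f(-0.5) = 3.375, f(0) = 6, f(1.25) = 3.265625, f(1.5) = -1.125, f(2) = -16, f(2.25) = -27.046875.
Sum = Σ Δx_i · f(x_i).
Sum = -28.3671875.

-28.3671875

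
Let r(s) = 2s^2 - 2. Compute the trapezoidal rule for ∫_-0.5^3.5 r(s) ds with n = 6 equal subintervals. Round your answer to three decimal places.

Δs = (3.5 − (-0.5))/6 = 2/3.
r(-0.5) = -1.5, r(1/6) = -35/18, r(5/6) = -11/18, r(1.5) = 2.5, r(13/6) = 133/18, r(17/6) = 253/18, r(3.5) = 22.5.
T_6 = (Δs/2)·[r(s_0) + 2r(s_1) + ... + 2r(s_{5}) + r(s_6)].
Sum ≈ 21.259.

21.259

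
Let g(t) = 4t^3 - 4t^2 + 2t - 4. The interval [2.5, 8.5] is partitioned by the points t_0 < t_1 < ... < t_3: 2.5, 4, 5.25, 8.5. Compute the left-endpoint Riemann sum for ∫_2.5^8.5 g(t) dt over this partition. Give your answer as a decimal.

Subinterval widths: 1.5, 1.25, 3.25.
Left endpoints: 2.5, 4, 5.25.
g(2.5) = 38.5, g(4) = 196, g(5.25) = 475.0625.
Sum = Σ Δt_i · g(t_i).
Sum = 1846.703125.

1846.703125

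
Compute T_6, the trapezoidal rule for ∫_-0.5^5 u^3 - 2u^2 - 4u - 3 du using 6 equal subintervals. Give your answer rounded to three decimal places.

10.476

Δu = (5 − (-0.5))/6 = 11/12.
f(-0.5) = -1.625, f(5/12) = -8539/1728, f(4/3) = -257/27, f(2.25) = -10.734375, f(19/6) = -857/216, f(49/12) = 26617/1728, f(5) = 52.
T_6 = (Δu/2)·[f(u_0) + 2f(u_1) + ... + 2f(u_{5}) + f(u_6)].
Sum ≈ 10.476.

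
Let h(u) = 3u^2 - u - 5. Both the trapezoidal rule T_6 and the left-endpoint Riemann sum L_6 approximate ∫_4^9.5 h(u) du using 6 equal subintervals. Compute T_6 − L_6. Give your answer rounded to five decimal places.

99.57292

T_6 ≈ 731.0607639.
L_6 ≈ 631.4878472.
T_6 − L_6 ≈ 99.57292.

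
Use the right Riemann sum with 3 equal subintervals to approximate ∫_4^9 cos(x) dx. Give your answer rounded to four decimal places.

0.6703

Δx = (9 − 4)/3 = 5/3.
Right endpoints: 17/3, 22/3, 9.
f(17/3) ≈ 0.8159, f(22/3) ≈ 0.4974, f(9) ≈ -0.9111.
Sum = Δx · [f(17/3) + f(22/3) + f(9)].
Sum ≈ 0.6703.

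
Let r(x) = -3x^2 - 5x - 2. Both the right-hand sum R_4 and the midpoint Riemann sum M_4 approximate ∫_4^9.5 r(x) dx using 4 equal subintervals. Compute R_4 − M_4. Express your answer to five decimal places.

-179.84570

R_4 = -1167.24609375.
M_4 ≈ -987.4003906.
R_4 − M_4 ≈ -179.84570.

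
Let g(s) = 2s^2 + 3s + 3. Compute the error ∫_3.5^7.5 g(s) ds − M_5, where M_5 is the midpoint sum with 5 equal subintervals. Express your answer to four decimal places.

0.4267

Exact integral: ∫_3.5^7.5 g(s) ds ≈ 330.666667.
M_5 = 330.24.
Error ≈ 330.666667 − 330.24 ≈ 0.4267.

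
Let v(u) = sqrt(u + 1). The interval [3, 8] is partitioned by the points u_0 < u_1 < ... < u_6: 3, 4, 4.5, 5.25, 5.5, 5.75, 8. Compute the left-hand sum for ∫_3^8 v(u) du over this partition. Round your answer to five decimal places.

11.98499

Subinterval widths: 1, 0.5, 0.75, 0.25, 0.25, 2.25.
Left endpoints: 3, 4, 4.5, 5.25, 5.5, 5.75.
v(3) ≈ 2.00000, v(4) ≈ 2.23607, v(4.5) ≈ 2.34521, v(5.25) ≈ 2.50000, v(5.5) ≈ 2.54951, v(5.75) ≈ 2.59808.
Sum = Σ Δu_i · v(u_i).
Sum ≈ 11.98499.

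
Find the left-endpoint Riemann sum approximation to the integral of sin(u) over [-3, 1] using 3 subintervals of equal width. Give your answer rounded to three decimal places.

Δu = (1 − (-3))/3 = 4/3.
Left endpoints: -3, -5/3, -1/3.
f(-3) ≈ -0.141, f(-5/3) ≈ -0.995, f(-1/3) ≈ -0.327.
Sum = Δu · [f(-3) + f(-5/3) + f(-1/3)].
Sum ≈ -1.952.

-1.952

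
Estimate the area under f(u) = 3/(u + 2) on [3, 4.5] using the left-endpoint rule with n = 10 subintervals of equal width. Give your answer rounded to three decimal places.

0.798

Δu = (4.5 − 3)/10 = 0.15.
Left endpoints: 3, 3.15, 3.3, 3.45, 3.6, 3.75, 3.9, 4.05, 4.2, 4.35.
f(3) = 0.6, f(3.15) = 60/103, f(3.3) = 30/53, f(3.45) = 60/109, f(3.6) = 15/28, f(3.75) = 12/23, f(3.9) = 30/59, f(4.05) = 60/121, f(4.2) = 15/31, f(4.35) = 60/127.
Sum = Δu · [f(3) + f(3.15) + f(3.3) + ...].
Sum ≈ 0.798.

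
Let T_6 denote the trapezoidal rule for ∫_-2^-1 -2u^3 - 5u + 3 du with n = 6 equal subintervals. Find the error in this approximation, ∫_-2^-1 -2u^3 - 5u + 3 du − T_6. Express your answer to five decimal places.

-0.04167

Exact integral: ∫_-2^-1 f(u) du = 18.
T_6 ≈ 18.0416667.
Error ≈ 18 − 18.0416667 ≈ -0.04167.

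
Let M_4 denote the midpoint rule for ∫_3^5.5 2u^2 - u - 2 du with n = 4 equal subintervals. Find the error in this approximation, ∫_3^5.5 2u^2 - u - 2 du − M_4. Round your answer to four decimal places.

0.1628

Exact integral: ∫_3^5.5 f(u) du ≈ 77.291667.
M_4 = 77.12890625.
Error ≈ 77.291667 − 77.12890625 ≈ 0.1628.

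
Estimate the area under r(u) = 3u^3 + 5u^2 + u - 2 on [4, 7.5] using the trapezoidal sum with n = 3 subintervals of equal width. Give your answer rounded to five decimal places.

Δu = (7.5 − 4)/3 = 7/6.
r(4) = 274, r(31/6) = 39629/72, r(19/3) = 967, r(7.5) = 1552.375.
T_3 = (Δu/2)·[r(u_0) + 2r(u_1) + 2r(u_2) + r(u_3)].
Sum ≈ 2835.68866.

2835.68866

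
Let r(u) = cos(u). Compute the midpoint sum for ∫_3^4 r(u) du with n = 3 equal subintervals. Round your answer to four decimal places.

Δu = (4 − 3)/3 = 1/3.
Midpoints: 19/6, 3.5, 23/6.
r(19/6) ≈ -0.9997, r(3.5) ≈ -0.9365, r(23/6) ≈ -0.7701.
Sum = Δu · [r(19/6) + r(3.5) + r(23/6)].
Sum ≈ -0.9021.

-0.9021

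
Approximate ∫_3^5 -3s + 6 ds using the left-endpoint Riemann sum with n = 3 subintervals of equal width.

-10

Δs = (5 − 3)/3 = 2/3.
Left endpoints: 3, 11/3, 13/3.
f(3) = -3, f(11/3) = -5, f(13/3) = -7.
Sum = Δs · [f(3) + f(11/3) + f(13/3)].
Sum = -10.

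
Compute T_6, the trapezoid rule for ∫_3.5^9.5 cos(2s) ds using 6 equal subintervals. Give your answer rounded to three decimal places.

-0.163

Δs = (9.5 − 3.5)/6 = 1.
f(3.5) ≈ 0.754, f(4.5) ≈ -0.911, f(5.5) ≈ 0.004, f(6.5) ≈ 0.907, f(7.5) ≈ -0.760, f(8.5) ≈ -0.275, f(9.5) ≈ 0.989.
T_6 = (Δs/2)·[f(s_0) + 2f(s_1) + ... + 2f(s_{5}) + f(s_6)].
Sum ≈ -0.163.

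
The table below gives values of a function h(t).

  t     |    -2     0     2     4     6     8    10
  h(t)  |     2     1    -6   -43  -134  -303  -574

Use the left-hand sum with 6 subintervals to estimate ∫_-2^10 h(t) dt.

-966

Δt = 2.
Sum = 2·[2 + 1 + (-6) + (-43) + (-134) + (-303)] = -966.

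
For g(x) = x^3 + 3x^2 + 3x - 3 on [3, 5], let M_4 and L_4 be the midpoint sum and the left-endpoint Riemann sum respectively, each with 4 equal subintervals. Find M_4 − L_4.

36.125

M_4 = 251.375.
L_4 = 215.25.
M_4 − L_4 = 36.125.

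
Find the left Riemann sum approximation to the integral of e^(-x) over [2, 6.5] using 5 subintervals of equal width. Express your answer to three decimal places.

0.203

Δx = (6.5 − 2)/5 = 0.9.
Left endpoints: 2, 2.9, 3.8, 4.7, 5.6.
f(2) ≈ 0.135, f(2.9) ≈ 0.055, f(3.8) ≈ 0.022, f(4.7) ≈ 0.009, f(5.6) ≈ 0.004.
Sum = Δx · [f(2) + f(2.9) + f(3.8) + f(4.7) + f(5.6)].
Sum ≈ 0.203.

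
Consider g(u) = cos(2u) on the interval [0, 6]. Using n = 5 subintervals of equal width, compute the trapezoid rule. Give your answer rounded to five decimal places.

-0.12517

Δu = (6 − 0)/5 = 1.2.
g(0) ≈ 1.00000, g(1.2) ≈ -0.73739, g(2.4) ≈ 0.08750, g(3.6) ≈ 0.60835, g(4.8) ≈ -0.98469, g(6) ≈ 0.84385.
T_5 = (Δu/2)·[g(u_0) + 2g(u_1) + ... + 2g(u_{4}) + g(u_5)].
Sum ≈ -0.12517.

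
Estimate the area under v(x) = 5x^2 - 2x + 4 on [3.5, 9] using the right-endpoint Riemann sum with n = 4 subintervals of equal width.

1334.22265625

Δx = (9 − 3.5)/4 = 1.375.
Right endpoints: 4.875, 6.25, 7.625, 9.
v(4.875) = 113.078125, v(6.25) = 186.8125, v(7.625) = 279.453125, v(9) = 391.
Sum = Δx · [v(4.875) + v(6.25) + v(7.625) + v(9)].
Sum = 1334.22265625.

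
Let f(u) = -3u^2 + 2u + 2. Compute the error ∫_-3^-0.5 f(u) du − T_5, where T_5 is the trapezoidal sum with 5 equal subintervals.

0.3125

Exact integral: ∫_-3^-0.5 f(u) du = -30.625.
T_5 = -30.9375.
Error = -30.625 − (-30.9375) = 0.3125.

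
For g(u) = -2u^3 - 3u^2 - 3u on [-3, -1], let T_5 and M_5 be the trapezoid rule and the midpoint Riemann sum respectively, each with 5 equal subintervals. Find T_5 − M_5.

T_5 = 26.48.
M_5 = 25.76.
T_5 − M_5 = 0.72.

0.72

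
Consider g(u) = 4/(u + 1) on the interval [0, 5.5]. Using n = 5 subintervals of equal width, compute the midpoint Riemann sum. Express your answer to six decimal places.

Δu = (5.5 − 0)/5 = 1.1.
Midpoints: 0.55, 1.65, 2.75, 3.85, 4.95.
g(0.55) = 80/31, g(1.65) = 80/53, g(2.75) = 16/15, g(3.85) = 80/97, g(4.95) = 80/119.
Sum = Δu · [g(0.55) + g(1.65) + g(2.75) + g(3.85) + g(4.95)].
Sum ≈ 7.319133.

7.319133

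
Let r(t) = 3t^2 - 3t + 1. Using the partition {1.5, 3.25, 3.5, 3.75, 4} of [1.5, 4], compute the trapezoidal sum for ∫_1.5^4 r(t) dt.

45.203125

Subinterval widths: 1.75, 0.25, 0.25, 0.25.
r(1.5) = 3.25, r(3.25) = 22.9375, r(3.5) = 27.25, r(3.75) = 31.9375, r(4) = 37.
On each subinterval the trapezoid contributes (Δt_i/2)·[r(t_{i-1}) + r(t_i)].
Sum = 45.203125.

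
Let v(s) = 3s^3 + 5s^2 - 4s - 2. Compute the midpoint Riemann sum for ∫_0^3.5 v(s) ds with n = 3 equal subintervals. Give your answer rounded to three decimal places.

Δs = (3.5 − 0)/3 = 7/6.
Midpoints: 7/12, 1.75, 35/12.
v(7/12) = -391/192, v(1.75) = 22.390625, v(35/12) = 59503/576.
Sum = Δs · [v(7/12) + v(1.75) + v(35/12)].
Sum ≈ 144.268.

144.268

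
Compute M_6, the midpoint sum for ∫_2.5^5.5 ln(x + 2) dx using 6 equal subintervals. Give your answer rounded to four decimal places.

Δx = (5.5 − 2.5)/6 = 0.5.
Midpoints: 2.75, 3.25, 3.75, 4.25, 4.75, 5.25.
f(2.75) ≈ 1.5581, f(3.25) ≈ 1.6582, f(3.75) ≈ 1.7492, f(4.25) ≈ 1.8326, f(4.75) ≈ 1.9095, f(5.25) ≈ 1.9810.
Sum = Δx · [f(2.75) + f(3.25) + f(3.75) + ...].
Sum ≈ 5.3443.

5.3443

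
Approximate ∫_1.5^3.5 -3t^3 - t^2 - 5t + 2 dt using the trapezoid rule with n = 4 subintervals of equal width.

Δt = (3.5 − 1.5)/4 = 0.5.
f(1.5) = -17.875, f(2) = -36, f(2.5) = -63.625, f(3) = -103, f(3.5) = -156.375.
T_4 = (Δt/2)·[f(t_0) + 2f(t_1) + 2f(t_2) + 2f(t_3) + f(t_4)].
Sum = -144.875.

-144.875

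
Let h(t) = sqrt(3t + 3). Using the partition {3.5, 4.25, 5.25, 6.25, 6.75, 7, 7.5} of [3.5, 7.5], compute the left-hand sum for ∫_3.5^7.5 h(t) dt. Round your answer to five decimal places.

Subinterval widths: 0.75, 1, 1, 0.5, 0.25, 0.5.
Left endpoints: 3.5, 4.25, 5.25, 6.25, 6.75, 7.
h(3.5) ≈ 3.67423, h(4.25) ≈ 3.96863, h(5.25) ≈ 4.33013, h(6.25) ≈ 4.66369, h(6.75) ≈ 4.82183, h(7) ≈ 4.89898.
Sum = Σ Δt_i · h(t_i).
Sum ≈ 17.04122.

17.04122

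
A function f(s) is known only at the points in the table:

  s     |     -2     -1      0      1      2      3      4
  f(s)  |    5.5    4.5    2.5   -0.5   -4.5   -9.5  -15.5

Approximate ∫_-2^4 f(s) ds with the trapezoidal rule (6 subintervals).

Δs = 1.
T_6 = (1/2)·[5.5 + 2·4.5 + 2·2.5 + 2·(-0.5) + 2·(-4.5) + 2·(-9.5) + (-15.5)] = -12.5.

-12.5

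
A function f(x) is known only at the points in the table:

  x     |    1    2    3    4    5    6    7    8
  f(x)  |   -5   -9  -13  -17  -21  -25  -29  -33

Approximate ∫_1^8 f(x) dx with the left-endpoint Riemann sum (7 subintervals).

Δx = 1.
Sum = 1·[(-5) + (-9) + (-13) + (-17) + (-21) + (-25) + (-29)] = -119.

-119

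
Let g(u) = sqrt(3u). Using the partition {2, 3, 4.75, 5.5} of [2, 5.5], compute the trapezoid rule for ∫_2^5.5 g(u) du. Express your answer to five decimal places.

Subinterval widths: 1, 1.75, 0.75.
g(2) ≈ 2.44949, g(3) ≈ 3.00000, g(4.75) ≈ 3.77492, g(5.5) ≈ 4.06202.
On each subinterval the trapezoid contributes (Δu_i/2)·[g(u_{i-1}) + g(u_i)].
Sum ≈ 11.59165.

11.59165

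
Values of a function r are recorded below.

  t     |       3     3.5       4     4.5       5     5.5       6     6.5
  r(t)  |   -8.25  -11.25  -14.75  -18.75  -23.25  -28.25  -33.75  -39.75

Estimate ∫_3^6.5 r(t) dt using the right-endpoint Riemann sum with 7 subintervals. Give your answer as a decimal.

Δt = 0.5.
Sum = 0.5·[(-11.25) + (-14.75) + (-18.75) + (-23.25) + (-28.25) + (-33.75) + (-39.75)] = -84.875.

-84.875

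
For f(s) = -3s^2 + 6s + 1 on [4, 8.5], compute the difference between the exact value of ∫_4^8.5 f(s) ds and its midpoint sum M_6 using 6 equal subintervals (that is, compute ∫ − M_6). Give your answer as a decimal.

Exact integral: ∫_4^8.5 f(s) ds = -376.875.
M_6 = -376.2421875.
Error = -376.875 − (-376.2421875) = -0.6328125.

-0.6328125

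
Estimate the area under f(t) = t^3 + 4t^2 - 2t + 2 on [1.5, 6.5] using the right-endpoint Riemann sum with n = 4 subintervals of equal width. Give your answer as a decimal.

Δt = (6.5 − 1.5)/4 = 1.25.
Right endpoints: 2.75, 4, 5.25, 6.5.
f(2.75) = 47.546875, f(4) = 122, f(5.25) = 246.453125, f(6.5) = 432.625.
Sum = Δt · [f(2.75) + f(4) + f(5.25) + f(6.5)].
Sum = 1060.78125.

1060.78125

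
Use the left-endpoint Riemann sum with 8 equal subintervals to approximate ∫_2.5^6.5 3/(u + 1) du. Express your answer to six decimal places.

2.404687

Δu = (6.5 − 2.5)/8 = 0.5.
Left endpoints: 2.5, 3, 3.5, 4, 4.5, 5, 5.5, 6.
f(2.5) = 6/7, f(3) = 0.75, f(3.5) = 2/3, f(4) = 0.6, f(4.5) = 6/11, f(5) = 0.5, f(5.5) = 6/13, f(6) = 3/7.
Sum = Δu · [f(2.5) + f(3) + f(3.5) + ...].
Sum ≈ 2.404687.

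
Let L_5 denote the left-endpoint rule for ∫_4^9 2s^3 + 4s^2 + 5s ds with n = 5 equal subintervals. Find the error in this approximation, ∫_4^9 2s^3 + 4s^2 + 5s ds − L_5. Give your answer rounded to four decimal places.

Exact integral: ∫_4^9 f(s) ds ≈ 4201.666667.
L_5 = 3430.
Error ≈ 4201.666667 − 3430 ≈ 771.6667.

771.6667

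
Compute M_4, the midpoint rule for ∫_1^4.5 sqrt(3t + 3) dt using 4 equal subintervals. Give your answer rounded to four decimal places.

Δt = (4.5 − 1)/4 = 0.875.
Midpoints: 1.4375, 2.3125, 3.1875, 4.0625.
f(1.4375) ≈ 2.7042, f(2.3125) ≈ 3.1524, f(3.1875) ≈ 3.5444, f(4.0625) ≈ 3.8971.
Sum = Δt · [f(1.4375) + f(2.3125) + f(3.1875) + f(4.0625)].
Sum ≈ 11.6358.

11.6358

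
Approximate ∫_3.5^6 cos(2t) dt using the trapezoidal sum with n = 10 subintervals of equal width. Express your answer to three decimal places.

-0.584

Δt = (6 − 3.5)/10 = 0.25.
f(3.5) ≈ 0.754, f(3.75) ≈ 0.347, f(4) ≈ -0.146, f(4.25) ≈ -0.602, f(4.5) ≈ -0.911, f(4.75) ≈ -0.997, f(5) ≈ -0.839, f(5.25) ≈ -0.476, f(5.5) ≈ 0.004, f(5.75) ≈ 0.483, f(6) ≈ 0.844.
T_10 = (Δt/2)·[f(t_0) + 2f(t_1) + ... + 2f(t_{9}) + f(t_10)].
Sum ≈ -0.584.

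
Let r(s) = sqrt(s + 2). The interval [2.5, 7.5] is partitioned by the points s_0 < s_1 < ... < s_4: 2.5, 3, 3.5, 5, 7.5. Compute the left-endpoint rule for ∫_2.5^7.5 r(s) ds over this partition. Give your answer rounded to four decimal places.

12.3109

Subinterval widths: 0.5, 0.5, 1.5, 2.5.
Left endpoints: 2.5, 3, 3.5, 5.
r(2.5) ≈ 2.1213, r(3) ≈ 2.2361, r(3.5) ≈ 2.3452, r(5) ≈ 2.6458.
Sum = Σ Δs_i · r(s_i).
Sum ≈ 12.3109.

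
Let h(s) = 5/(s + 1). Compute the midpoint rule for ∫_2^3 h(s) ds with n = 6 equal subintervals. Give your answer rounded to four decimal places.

1.4381

Δs = (3 − 2)/6 = 1/6.
Midpoints: 25/12, 2.25, 29/12, 31/12, 2.75, 35/12.
h(25/12) = 60/37, h(2.25) = 20/13, h(29/12) = 60/41, h(31/12) = 60/43, h(2.75) = 4/3, h(35/12) = 60/47.
Sum = Δs · [h(25/12) + h(2.25) + h(29/12) + ...].
Sum ≈ 1.4381.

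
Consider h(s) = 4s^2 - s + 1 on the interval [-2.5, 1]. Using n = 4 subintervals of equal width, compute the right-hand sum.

Δs = (1 − (-2.5))/4 = 0.875.
Right endpoints: -1.625, -0.75, 0.125, 1.
h(-1.625) = 13.1875, h(-0.75) = 4, h(0.125) = 0.9375, h(1) = 4.
Sum = Δs · [h(-1.625) + h(-0.75) + h(0.125) + h(1)].
Sum = 19.359375.

19.359375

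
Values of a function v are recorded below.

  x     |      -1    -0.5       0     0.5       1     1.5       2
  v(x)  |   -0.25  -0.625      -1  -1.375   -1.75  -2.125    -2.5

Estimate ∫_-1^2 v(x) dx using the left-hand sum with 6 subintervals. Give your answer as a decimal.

-3.5625

Δx = 0.5.
Sum = 0.5·[(-0.25) + (-0.625) + (-1) + (-1.375) + (-1.75) + (-2.125)] = -3.5625.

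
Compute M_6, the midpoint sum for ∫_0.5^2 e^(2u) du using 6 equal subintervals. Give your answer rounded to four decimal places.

Δu = (2 − 0.5)/6 = 0.25.
Midpoints: 0.625, 0.875, 1.125, 1.375, 1.625, 1.875.
f(0.625) ≈ 3.4903, f(0.875) ≈ 5.7546, f(1.125) ≈ 9.4877, f(1.375) ≈ 15.6426, f(1.625) ≈ 25.7903, f(1.875) ≈ 42.5211.
Sum = Δu · [f(0.625) + f(0.875) + f(1.125) + ...].
Sum ≈ 25.6717.

25.6717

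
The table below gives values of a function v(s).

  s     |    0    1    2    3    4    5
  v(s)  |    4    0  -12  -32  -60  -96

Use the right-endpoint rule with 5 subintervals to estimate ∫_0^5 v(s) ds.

-200

Δs = 1.
Sum = 1·[0 + (-12) + (-32) + (-60) + (-96)] = -200.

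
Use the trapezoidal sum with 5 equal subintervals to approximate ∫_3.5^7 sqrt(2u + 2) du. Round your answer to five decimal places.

Δu = (7 − 3.5)/5 = 0.7.
f(3.5) ≈ 3.00000, f(4.2) ≈ 3.22490, f(4.9) ≈ 3.43511, f(5.6) ≈ 3.63318, f(6.3) ≈ 3.82099, f(7) ≈ 4.00000.
T_5 = (Δu/2)·[f(u_0) + 2f(u_1) + ... + 2f(u_{4}) + f(u_5)].
Sum ≈ 12.32993.

12.32993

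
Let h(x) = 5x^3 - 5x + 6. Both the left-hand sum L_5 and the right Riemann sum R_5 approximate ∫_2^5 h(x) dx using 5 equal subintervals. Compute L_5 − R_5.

L_5 = 565.2.
R_5 = 907.2.
L_5 − R_5 = -342.

-342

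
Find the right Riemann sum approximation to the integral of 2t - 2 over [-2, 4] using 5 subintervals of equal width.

7.2

Δt = (4 − (-2))/5 = 1.2.
Right endpoints: -0.8, 0.4, 1.6, 2.8, 4.
f(-0.8) = -3.6, f(0.4) = -1.2, f(1.6) = 1.2, f(2.8) = 3.6, f(4) = 6.
Sum = Δt · [f(-0.8) + f(0.4) + f(1.6) + f(2.8) + f(4)].
Sum = 7.2.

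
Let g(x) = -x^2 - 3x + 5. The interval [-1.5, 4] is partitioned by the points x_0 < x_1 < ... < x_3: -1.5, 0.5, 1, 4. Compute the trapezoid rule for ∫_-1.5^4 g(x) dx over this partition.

-21.4375

Subinterval widths: 2, 0.5, 3.
g(-1.5) = 7.25, g(0.5) = 3.25, g(1) = 1, g(4) = -23.
On each subinterval the trapezoid contributes (Δx_i/2)·[g(x_{i-1}) + g(x_i)].
Sum = -21.4375.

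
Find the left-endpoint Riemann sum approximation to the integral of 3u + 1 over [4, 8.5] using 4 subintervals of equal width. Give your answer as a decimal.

81.28125

Δu = (8.5 − 4)/4 = 1.125.
Left endpoints: 4, 5.125, 6.25, 7.375.
f(4) = 13, f(5.125) = 16.375, f(6.25) = 19.75, f(7.375) = 23.125.
Sum = Δu · [f(4) + f(5.125) + f(6.25) + f(7.375)].
Sum = 81.28125.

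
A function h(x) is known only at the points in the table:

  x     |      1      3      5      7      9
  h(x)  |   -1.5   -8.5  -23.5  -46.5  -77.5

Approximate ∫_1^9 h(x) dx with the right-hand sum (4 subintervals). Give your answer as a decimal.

Δx = 2.
Sum = 2·[(-8.5) + (-23.5) + (-46.5) + (-77.5)] = -312.

-312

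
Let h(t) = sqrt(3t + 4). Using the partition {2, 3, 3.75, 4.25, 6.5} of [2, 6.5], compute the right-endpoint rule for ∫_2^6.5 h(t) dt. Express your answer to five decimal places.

19.48801

Subinterval widths: 1, 0.75, 0.5, 2.25.
Right endpoints: 3, 3.75, 4.25, 6.5.
h(3) ≈ 3.60555, h(3.75) ≈ 3.90512, h(4.25) ≈ 4.09268, h(6.5) ≈ 4.84768.
Sum = Σ Δt_i · h(t_i).
Sum ≈ 19.48801.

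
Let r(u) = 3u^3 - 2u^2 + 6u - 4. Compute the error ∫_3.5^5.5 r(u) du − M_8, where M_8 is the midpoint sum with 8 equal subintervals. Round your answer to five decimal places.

0.40104

Exact integral: ∫_3.5^5.5 r(u) du ≈ 537.4166667.
M_8 = 537.015625.
Error ≈ 537.4166667 − 537.015625 ≈ 0.40104.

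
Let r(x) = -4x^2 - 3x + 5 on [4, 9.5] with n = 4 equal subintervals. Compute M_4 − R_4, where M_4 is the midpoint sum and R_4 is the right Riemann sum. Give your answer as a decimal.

225.9296875

M_4 = -1138.2421875.
R_4 = -1364.171875.
M_4 − R_4 = 225.9296875.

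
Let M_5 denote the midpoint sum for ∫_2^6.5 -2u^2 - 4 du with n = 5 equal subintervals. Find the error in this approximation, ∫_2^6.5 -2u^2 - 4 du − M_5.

Exact integral: ∫_2^6.5 f(u) du = -195.75.
M_5 = -195.1425.
Error = -195.75 − (-195.1425) = -0.6075.

-0.6075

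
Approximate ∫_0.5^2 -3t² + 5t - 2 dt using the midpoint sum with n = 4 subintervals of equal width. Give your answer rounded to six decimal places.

Δt = (2 − 0.5)/4 = 0.375.
Midpoints: 0.6875, 1.0625, 1.4375, 1.8125.
f(0.6875) = 0.01953125, f(1.0625) = -0.07421875, f(1.4375) = -1.01171875, f(1.8125) = -2.79296875.
Sum = Δt · [f(0.6875) + f(1.0625) + f(1.4375) + f(1.8125)].
Sum ≈ -1.447266.

-1.447266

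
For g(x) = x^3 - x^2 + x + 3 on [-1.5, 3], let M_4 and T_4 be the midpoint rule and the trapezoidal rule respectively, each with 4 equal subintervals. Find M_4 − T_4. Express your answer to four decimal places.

M_4 ≈ 25.141113.
T_4 ≈ 26.920898.
M_4 − T_4 ≈ -1.7798.

-1.7798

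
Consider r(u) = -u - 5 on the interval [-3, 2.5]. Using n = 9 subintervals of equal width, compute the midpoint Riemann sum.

-26.125

Δu = (2.5 − (-3))/9 = 11/18.
Midpoints: -97/36, -25/12, -53/36, -31/36, -0.25, 13/36, 35/36, 19/12, 79/36.
r(-97/36) = -83/36, r(-25/12) = -35/12, r(-53/36) = -127/36, r(-31/36) = -149/36, r(-0.25) = -4.75, r(13/36) = -193/36, r(35/36) = -215/36, r(19/12) = -79/12, r(79/36) = -259/36.
Sum = Δu · [r(-97/36) + r(-25/12) + r(-53/36) + ...].
Sum = -26.125.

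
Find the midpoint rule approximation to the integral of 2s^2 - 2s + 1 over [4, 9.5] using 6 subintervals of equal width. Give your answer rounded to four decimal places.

459.3964

Δs = (9.5 − 4)/6 = 11/12.
Midpoints: 107/24, 5.375, 151/24, 173/24, 8.125, 217/24.
f(107/24) = 9169/288, f(5.375) = 48.03125, f(151/24) = 19465/288, f(173/24) = 26065/288, f(8.125) = 116.78125, f(217/24) = 42169/288.
Sum = Δs · [f(107/24) + f(5.375) + f(151/24) + ...].
Sum ≈ 459.3964.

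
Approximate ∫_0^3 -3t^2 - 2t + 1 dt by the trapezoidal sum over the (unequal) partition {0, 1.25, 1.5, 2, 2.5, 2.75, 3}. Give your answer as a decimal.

Subinterval widths: 1.25, 0.25, 0.5, 0.5, 0.25, 0.25.
f(0) = 1, f(1.25) = -6.1875, f(1.5) = -8.75, f(2) = -15, f(2.5) = -22.75, f(2.75) = -27.1875, f(3) = -32.
On each subinterval the trapezoid contributes (Δt_i/2)·[f(t_{i-1}) + f(t_i)].
Sum = -34.125.

-34.125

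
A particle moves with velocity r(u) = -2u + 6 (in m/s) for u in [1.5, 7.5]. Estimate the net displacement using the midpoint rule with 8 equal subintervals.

-18

Δu = (7.5 − 1.5)/8 = 0.75.
Midpoints: 1.875, 2.625, 3.375, 4.125, 4.875, 5.625, 6.375, 7.125.
r(1.875) = 2.25, r(2.625) = 0.75, r(3.375) = -0.75, r(4.125) = -2.25, r(4.875) = -3.75, r(5.625) = -5.25, r(6.375) = -6.75, r(7.125) = -8.25.
Sum = Δu · [r(1.875) + r(2.625) + r(3.375) + ...].
Sum = -18.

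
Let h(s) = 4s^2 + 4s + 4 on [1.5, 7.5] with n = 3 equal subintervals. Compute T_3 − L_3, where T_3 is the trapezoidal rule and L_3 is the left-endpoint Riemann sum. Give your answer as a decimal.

240

T_3 = 706.
L_3 = 466.
T_3 − L_3 = 240.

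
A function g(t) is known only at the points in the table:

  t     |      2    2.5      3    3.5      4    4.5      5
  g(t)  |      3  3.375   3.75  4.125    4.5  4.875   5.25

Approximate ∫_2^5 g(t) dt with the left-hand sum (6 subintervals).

11.8125

Δt = 0.5.
Sum = 0.5·[3 + 3.375 + 3.75 + 4.125 + 4.5 + 4.875] = 11.8125.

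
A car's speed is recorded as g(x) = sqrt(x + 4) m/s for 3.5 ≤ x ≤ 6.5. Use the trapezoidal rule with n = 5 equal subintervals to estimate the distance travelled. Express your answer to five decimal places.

Δx = (6.5 − 3.5)/5 = 0.6.
g(3.5) ≈ 2.73861, g(4.1) ≈ 2.84605, g(4.7) ≈ 2.94958, g(5.3) ≈ 3.04959, g(5.9) ≈ 3.14643, g(6.5) ≈ 3.24037.
T_5 = (Δx/2)·[g(x_0) + 2g(x_1) + ... + 2g(x_{4}) + g(x_5)].
Sum ≈ 8.98868.

8.98868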